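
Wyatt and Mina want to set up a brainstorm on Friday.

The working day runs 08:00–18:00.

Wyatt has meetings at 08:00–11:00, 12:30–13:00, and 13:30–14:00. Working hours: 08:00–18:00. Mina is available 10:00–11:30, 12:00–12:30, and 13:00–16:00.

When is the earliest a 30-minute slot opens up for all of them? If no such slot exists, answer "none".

11:00

Wyatt free within 08:00–18:00: 11:00–12:30, 13:00–13:30, 14:00–18:00.
Wyatt ∩ Mina: 11:00–11:30, 12:00–12:30, 13:00–13:30, 14:00–16:00.
Windows ≥ 30 min: 11:00–11:30, 12:00–12:30, 13:00–13:30, 14:00–16:00.
Earliest such window starts at 11:00.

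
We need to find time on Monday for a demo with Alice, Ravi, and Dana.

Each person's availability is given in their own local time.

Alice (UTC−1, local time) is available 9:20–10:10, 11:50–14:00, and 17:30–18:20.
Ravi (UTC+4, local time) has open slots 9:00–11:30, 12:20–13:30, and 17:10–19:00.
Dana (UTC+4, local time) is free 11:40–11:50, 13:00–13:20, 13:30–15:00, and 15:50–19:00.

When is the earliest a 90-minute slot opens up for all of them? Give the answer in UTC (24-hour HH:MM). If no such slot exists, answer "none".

13:10

Alice → UTC: 10:20–11:10, 12:50–15:00, 18:30–19:20.
Ravi → UTC: 05:00–07:30, 08:20–09:30, 13:10–15:00.
Dana → UTC: 07:40–07:50, 09:00–09:20, 09:30–11:00, 11:50–15:00.
Alice ∩ Ravi: 13:10–15:00.
Alice ∩ Ravi ∩ Dana: 13:10–15:00.
Windows ≥ 90 min: 13:10–15:00.
Earliest such window starts at 13:10.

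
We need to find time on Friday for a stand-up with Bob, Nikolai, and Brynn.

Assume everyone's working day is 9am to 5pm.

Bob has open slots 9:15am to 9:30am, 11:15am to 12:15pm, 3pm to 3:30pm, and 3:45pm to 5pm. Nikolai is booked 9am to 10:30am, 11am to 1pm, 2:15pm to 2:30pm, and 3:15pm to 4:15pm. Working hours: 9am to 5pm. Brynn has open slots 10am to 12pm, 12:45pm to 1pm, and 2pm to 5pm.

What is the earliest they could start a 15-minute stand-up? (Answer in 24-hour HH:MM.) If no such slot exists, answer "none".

15:00

Nikolai free within 09:00–17:00: 10:30–11:00, 13:00–14:15, 14:30–15:15, 16:15–17:00.
Bob ∩ Nikolai: 15:00–15:15, 16:15–17:00.
Bob ∩ Nikolai ∩ Brynn: 15:00–15:15, 16:15–17:00.
Windows ≥ 15 min: 15:00–15:15, 16:15–17:00.
Earliest such window starts at 15:00.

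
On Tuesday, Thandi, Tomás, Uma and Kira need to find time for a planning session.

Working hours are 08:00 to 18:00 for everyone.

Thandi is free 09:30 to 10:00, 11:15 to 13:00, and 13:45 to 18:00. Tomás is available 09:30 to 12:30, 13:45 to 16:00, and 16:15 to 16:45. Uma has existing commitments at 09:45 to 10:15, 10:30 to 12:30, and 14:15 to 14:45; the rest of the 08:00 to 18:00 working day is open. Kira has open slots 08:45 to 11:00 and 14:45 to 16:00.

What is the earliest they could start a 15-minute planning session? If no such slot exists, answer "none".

09:30

Uma free within 08:00–18:00: 08:00–09:45, 10:15–10:30, 12:30–14:15, 14:45–18:00.
Thandi ∩ Tomás: 09:30–10:00, 11:15–12:30, 13:45–16:00, 16:15–16:45.
Thandi ∩ Tomás ∩ Uma: 09:30–09:45, 13:45–14:15, 14:45–16:00, 16:15–16:45.
Thandi ∩ Tomás ∩ Uma ∩ Kira: 09:30–09:45, 14:45–16:00.
Windows ≥ 15 min: 09:30–09:45, 14:45–16:00.
Earliest such window starts at 09:30.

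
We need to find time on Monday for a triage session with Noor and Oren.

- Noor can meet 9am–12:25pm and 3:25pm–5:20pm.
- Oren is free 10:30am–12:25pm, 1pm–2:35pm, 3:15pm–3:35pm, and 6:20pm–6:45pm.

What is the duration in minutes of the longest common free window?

Noor ∩ Oren: 10:30–12:25, 15:25–15:35.
Common window lengths: 115, 10 min; longest is 115.

115 minutes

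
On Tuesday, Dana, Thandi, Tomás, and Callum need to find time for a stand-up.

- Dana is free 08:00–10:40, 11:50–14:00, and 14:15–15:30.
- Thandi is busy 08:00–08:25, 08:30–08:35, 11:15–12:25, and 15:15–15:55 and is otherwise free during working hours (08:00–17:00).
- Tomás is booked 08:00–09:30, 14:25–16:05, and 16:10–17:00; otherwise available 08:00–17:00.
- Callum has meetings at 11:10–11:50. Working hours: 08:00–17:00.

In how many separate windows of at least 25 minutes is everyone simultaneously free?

Thandi free within 08:00–17:00: 08:25–08:30, 08:35–11:15, 12:25–15:15, 15:55–17:00.
Tomás free within 08:00–17:00: 09:30–14:25, 16:05–16:10.
Callum free within 08:00–17:00: 08:00–11:10, 11:50–17:00.
Dana ∩ Thandi: 08:25–08:30, 08:35–10:40, 12:25–14:00, 14:15–15:15.
Dana ∩ Thandi ∩ Tomás: 09:30–10:40, 12:25–14:00, 14:15–14:25.
Dana ∩ Thandi ∩ Tomás ∩ Callum: 09:30–10:40, 12:25–14:00, 14:15–14:25.
Windows ≥ 25 min: 09:30–10:40, 12:25–14:00.
That's 2 windows.

2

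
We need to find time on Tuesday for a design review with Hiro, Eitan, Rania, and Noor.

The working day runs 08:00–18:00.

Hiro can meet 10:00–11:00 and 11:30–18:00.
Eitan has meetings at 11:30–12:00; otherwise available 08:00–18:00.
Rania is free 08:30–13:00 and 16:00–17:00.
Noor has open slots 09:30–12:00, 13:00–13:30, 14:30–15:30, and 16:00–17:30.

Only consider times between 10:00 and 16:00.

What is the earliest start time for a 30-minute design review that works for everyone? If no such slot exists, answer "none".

Eitan free within 08:00–18:00: 08:00–11:30, 12:00–18:00.
Hiro ∩ Eitan: 10:00–11:00, 12:00–18:00.
Hiro ∩ Eitan ∩ Rania: 10:00–11:00, 12:00–13:00, 16:00–17:00.
Hiro ∩ Eitan ∩ Rania ∩ Noor: 10:00–11:00, 16:00–17:00.
Restricted to 10:00–16:00: 10:00–11:00.
Windows ≥ 30 min: 10:00–11:00.
Earliest such window starts at 10:00.

10:00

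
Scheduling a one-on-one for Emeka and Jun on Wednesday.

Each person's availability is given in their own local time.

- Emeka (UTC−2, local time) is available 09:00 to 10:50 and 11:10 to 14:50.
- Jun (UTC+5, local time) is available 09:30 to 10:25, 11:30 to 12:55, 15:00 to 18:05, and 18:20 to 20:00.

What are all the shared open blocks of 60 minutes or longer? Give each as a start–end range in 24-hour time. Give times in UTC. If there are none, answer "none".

11:00–12:50, 13:20–15:00

Emeka → UTC: 11:00–12:50, 13:10–16:50.
Jun → UTC: 04:30–05:25, 06:30–07:55, 10:00–13:05, 13:20–15:00.
Emeka ∩ Jun: 11:00–12:50, 13:20–15:00.
Windows ≥ 60 min: 11:00–12:50, 13:20–15:00.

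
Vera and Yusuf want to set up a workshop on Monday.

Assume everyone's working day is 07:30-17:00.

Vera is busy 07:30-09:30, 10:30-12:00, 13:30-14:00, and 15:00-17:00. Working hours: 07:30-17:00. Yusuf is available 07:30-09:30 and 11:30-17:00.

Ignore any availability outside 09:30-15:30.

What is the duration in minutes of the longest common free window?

Vera free within 07:30–17:00: 09:30–10:30, 12:00–13:30, 14:00–15:00.
Vera ∩ Yusuf: 12:00–13:30, 14:00–15:00.
Restricted to 09:30–15:30: 12:00–13:30, 14:00–15:00.
Common window lengths: 90, 60 min; longest is 90.

90 minutes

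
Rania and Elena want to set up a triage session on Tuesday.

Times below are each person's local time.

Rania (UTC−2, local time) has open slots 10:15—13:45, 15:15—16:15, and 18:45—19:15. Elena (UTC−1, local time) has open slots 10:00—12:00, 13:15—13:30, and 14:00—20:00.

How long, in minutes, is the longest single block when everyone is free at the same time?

60 minutes

Rania → UTC: 12:15–15:45, 17:15–18:15, 20:45–21:15.
Elena → UTC: 11:00–13:00, 14:15–14:30, 15:00–21:00.
Rania ∩ Elena: 12:15–13:00, 14:15–14:30, 15:00–15:45, 17:15–18:15, 20:45–21:00.
Common window lengths: 45, 15, 45, 60, 15 min; longest is 60.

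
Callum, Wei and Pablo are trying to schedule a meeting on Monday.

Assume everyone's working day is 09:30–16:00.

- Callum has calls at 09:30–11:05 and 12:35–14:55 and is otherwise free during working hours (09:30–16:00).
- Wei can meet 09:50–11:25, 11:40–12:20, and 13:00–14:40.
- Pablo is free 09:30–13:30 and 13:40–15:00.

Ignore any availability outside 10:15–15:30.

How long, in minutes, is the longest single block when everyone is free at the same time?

Callum free within 09:30–16:00: 11:05–12:35, 14:55–16:00.
Callum ∩ Wei: 11:05–11:25, 11:40–12:20.
Callum ∩ Wei ∩ Pablo: 11:05–11:25, 11:40–12:20.
Restricted to 10:15–15:30: 11:05–11:25, 11:40–12:20.
Common window lengths: 20, 40 min; longest is 40.

40 minutes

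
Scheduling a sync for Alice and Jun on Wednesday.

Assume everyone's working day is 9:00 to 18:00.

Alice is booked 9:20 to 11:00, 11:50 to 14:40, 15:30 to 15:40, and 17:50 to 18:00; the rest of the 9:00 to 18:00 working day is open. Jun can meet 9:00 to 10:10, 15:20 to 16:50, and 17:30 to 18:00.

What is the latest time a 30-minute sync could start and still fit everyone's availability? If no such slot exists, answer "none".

16:20

Alice free within 09:00–18:00: 09:00–09:20, 11:00–11:50, 14:40–15:30, 15:40–17:50.
Alice ∩ Jun: 09:00–09:20, 15:20–15:30, 15:40–16:50, 17:30–17:50.
Windows ≥ 30 min: 15:40–16:50.
Latest start in the last window 15:40–16:50 is 16:50 − 30 min = 16:20.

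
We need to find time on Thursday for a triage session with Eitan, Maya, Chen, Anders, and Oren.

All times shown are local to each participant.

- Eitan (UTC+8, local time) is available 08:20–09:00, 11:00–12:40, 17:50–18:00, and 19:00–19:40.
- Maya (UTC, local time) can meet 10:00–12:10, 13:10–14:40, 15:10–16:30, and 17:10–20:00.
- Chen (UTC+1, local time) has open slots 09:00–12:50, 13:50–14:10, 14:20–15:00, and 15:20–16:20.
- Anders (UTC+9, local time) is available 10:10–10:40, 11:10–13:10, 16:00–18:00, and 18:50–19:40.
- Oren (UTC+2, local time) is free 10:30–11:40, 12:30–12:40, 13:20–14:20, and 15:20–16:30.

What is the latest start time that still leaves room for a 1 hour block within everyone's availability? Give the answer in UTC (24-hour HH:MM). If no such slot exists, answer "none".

Eitan → UTC: 00:20–01:00, 03:00–04:40, 09:50–10:00, 11:00–11:40.
Maya → UTC: 10:00–12:10, 13:10–14:40, 15:10–16:30, 17:10–20:00.
Chen → UTC: 08:00–11:50, 12:50–13:10, 13:20–14:00, 14:20–15:20.
Anders → UTC: 01:10–01:40, 02:10–04:10, 07:00–09:00, 09:50–10:40.
Oren → UTC: 08:30–09:40, 10:30–10:40, 11:20–12:20, 13:20–14:30.
Eitan ∩ Maya: 11:00–11:40.
Eitan ∩ Maya ∩ Chen: 11:00–11:40.
Eitan ∩ Maya ∩ Chen ∩ Anders: (none).
Eitan ∩ Maya ∩ Chen ∩ Anders ∩ Oren: (none).
Windows ≥ 60 min: (none).

none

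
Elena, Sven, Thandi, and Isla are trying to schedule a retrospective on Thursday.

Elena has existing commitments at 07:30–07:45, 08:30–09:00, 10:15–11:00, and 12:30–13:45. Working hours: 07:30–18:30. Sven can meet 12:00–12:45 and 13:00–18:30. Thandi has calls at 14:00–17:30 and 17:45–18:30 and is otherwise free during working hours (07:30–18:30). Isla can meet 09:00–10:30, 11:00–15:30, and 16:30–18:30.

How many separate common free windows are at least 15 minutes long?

Elena free within 07:30–18:30: 07:45–08:30, 09:00–10:15, 11:00–12:30, 13:45–18:30.
Thandi free within 07:30–18:30: 07:30–14:00, 17:30–17:45.
Elena ∩ Sven: 12:00–12:30, 13:45–18:30.
Elena ∩ Sven ∩ Thandi: 12:00–12:30, 13:45–14:00, 17:30–17:45.
Elena ∩ Sven ∩ Thandi ∩ Isla: 12:00–12:30, 13:45–14:00, 17:30–17:45.
Windows ≥ 15 min: 12:00–12:30, 13:45–14:00, 17:30–17:45.
That's 3 windows.

3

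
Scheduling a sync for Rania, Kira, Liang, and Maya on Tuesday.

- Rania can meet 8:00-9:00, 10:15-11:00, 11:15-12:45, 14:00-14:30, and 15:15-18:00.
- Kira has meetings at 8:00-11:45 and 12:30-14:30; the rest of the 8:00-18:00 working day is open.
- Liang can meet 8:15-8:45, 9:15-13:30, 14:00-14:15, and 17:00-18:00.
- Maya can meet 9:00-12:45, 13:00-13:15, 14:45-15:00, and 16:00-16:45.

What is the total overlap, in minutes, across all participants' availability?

Kira free within 08:00–18:00: 11:45–12:30, 14:30–18:00.
Rania ∩ Kira: 11:45–12:30, 15:15–18:00.
Rania ∩ Kira ∩ Liang: 11:45–12:30, 17:00–18:00.
Rania ∩ Kira ∩ Liang ∩ Maya: 11:45–12:30.
Total common minutes: 45.

45 minutes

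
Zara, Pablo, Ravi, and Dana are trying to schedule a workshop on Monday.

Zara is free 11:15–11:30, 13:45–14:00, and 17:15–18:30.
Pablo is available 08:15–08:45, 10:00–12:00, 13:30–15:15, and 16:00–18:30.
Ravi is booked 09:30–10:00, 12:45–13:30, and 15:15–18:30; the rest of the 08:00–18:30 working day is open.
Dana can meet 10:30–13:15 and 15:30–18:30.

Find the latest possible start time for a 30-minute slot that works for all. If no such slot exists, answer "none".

Ravi free within 08:00–18:30: 08:00–09:30, 10:00–12:45, 13:30–15:15.
Zara ∩ Pablo: 11:15–11:30, 13:45–14:00, 17:15–18:30.
Zara ∩ Pablo ∩ Ravi: 11:15–11:30, 13:45–14:00.
Zara ∩ Pablo ∩ Ravi ∩ Dana: 11:15–11:30.
Windows ≥ 30 min: (none).

none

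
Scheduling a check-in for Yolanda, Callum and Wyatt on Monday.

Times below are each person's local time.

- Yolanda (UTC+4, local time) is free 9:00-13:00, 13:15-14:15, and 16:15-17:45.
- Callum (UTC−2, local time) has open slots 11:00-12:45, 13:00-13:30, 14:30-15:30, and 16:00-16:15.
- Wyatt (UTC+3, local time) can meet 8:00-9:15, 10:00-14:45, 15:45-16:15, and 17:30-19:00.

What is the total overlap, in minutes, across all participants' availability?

15 minutes

Yolanda → UTC: 05:00–09:00, 09:15–10:15, 12:15–13:45.
Callum → UTC: 13:00–14:45, 15:00–15:30, 16:30–17:30, 18:00–18:15.
Wyatt → UTC: 05:00–06:15, 07:00–11:45, 12:45–13:15, 14:30–16:00.
Yolanda ∩ Callum: 13:00–13:45.
Yolanda ∩ Callum ∩ Wyatt: 13:00–13:15.
Total common minutes: 15.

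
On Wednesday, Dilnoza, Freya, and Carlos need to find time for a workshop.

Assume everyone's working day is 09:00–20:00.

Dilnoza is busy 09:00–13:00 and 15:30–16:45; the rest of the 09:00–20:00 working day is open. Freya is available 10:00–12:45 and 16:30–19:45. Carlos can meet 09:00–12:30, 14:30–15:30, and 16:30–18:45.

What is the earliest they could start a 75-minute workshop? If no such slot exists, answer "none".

16:45

Dilnoza free within 09:00–20:00: 13:00–15:30, 16:45–20:00.
Dilnoza ∩ Freya: 16:45–19:45.
Dilnoza ∩ Freya ∩ Carlos: 16:45–18:45.
Windows ≥ 75 min: 16:45–18:45.
Earliest such window starts at 16:45.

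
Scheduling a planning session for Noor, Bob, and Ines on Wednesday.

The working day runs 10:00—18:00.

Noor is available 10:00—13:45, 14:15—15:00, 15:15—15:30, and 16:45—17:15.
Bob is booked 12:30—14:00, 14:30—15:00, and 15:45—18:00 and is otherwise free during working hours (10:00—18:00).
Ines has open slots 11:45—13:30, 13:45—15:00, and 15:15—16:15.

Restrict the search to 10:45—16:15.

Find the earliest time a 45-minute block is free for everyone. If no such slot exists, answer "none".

11:45

Bob free within 10:00–18:00: 10:00–12:30, 14:00–14:30, 15:00–15:45.
Noor ∩ Bob: 10:00–12:30, 14:15–14:30, 15:15–15:30.
Noor ∩ Bob ∩ Ines: 11:45–12:30, 14:15–14:30, 15:15–15:30.
Restricted to 10:45–16:15: 11:45–12:30, 14:15–14:30, 15:15–15:30.
Windows ≥ 45 min: 11:45–12:30.
Earliest such window starts at 11:45.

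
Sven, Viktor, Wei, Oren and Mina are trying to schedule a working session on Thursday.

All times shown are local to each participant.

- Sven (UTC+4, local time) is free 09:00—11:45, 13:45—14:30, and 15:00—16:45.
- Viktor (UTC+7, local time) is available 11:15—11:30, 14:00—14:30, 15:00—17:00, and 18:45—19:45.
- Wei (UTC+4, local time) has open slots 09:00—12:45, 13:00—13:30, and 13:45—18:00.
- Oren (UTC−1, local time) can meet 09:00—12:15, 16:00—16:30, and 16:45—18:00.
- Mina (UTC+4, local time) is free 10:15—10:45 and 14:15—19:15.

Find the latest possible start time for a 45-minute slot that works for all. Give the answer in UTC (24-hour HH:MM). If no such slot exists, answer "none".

Sven → UTC: 05:00–07:45, 09:45–10:30, 11:00–12:45.
Viktor → UTC: 04:15–04:30, 07:00–07:30, 08:00–10:00, 11:45–12:45.
Wei → UTC: 05:00–08:45, 09:00–09:30, 09:45–14:00.
Oren → UTC: 10:00–13:15, 17:00–17:30, 17:45–19:00.
Mina → UTC: 06:15–06:45, 10:15–15:15.
Sven ∩ Viktor: 07:00–07:30, 09:45–10:00, 11:45–12:45.
Sven ∩ Viktor ∩ Wei: 07:00–07:30, 09:45–10:00, 11:45–12:45.
Sven ∩ Viktor ∩ Wei ∩ Oren: 11:45–12:45.
Sven ∩ Viktor ∩ Wei ∩ Oren ∩ Mina: 11:45–12:45.
Windows ≥ 45 min: 11:45–12:45.
Latest start in the last window 11:45–12:45 is 12:45 − 45 min = 12:00.

12:00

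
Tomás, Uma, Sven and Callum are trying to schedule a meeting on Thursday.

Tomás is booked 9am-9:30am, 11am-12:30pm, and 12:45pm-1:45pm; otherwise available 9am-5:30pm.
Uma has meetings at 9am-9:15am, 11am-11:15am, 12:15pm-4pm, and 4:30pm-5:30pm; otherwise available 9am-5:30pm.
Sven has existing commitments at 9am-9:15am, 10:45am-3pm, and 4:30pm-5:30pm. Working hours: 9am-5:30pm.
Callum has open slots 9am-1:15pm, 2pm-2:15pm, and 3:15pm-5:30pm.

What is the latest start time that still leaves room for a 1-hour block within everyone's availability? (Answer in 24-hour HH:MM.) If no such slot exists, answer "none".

09:45

Tomás free within 09:00–17:30: 09:30–11:00, 12:30–12:45, 13:45–17:30.
Uma free within 09:00–17:30: 09:15–11:00, 11:15–12:15, 16:00–16:30.
Sven free within 09:00–17:30: 09:15–10:45, 15:00–16:30.
Tomás ∩ Uma: 09:30–11:00, 16:00–16:30.
Tomás ∩ Uma ∩ Sven: 09:30–10:45, 16:00–16:30.
Tomás ∩ Uma ∩ Sven ∩ Callum: 09:30–10:45, 16:00–16:30.
Windows ≥ 60 min: 09:30–10:45.
Latest start in the last window 09:30–10:45 is 10:45 − 60 min = 09:45.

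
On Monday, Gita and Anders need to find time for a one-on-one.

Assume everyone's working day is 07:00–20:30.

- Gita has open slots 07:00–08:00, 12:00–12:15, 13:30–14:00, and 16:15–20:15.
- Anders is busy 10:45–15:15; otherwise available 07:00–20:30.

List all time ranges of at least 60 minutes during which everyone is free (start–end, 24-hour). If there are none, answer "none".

Anders free within 07:00–20:30: 07:00–10:45, 15:15–20:30.
Gita ∩ Anders: 07:00–08:00, 16:15–20:15.
Windows ≥ 60 min: 07:00–08:00, 16:15–20:15.

07:00–08:00, 16:15–20:15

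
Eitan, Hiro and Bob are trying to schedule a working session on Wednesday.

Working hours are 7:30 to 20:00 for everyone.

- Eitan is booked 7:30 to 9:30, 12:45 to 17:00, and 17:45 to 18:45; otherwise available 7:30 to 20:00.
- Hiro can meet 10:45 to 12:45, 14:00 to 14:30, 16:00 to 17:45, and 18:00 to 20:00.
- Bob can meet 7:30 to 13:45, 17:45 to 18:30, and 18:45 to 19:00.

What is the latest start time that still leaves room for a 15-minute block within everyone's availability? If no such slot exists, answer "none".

Eitan free within 07:30–20:00: 09:30–12:45, 17:00–17:45, 18:45–20:00.
Eitan ∩ Hiro: 10:45–12:45, 17:00–17:45, 18:45–20:00.
Eitan ∩ Hiro ∩ Bob: 10:45–12:45, 18:45–19:00.
Windows ≥ 15 min: 10:45–12:45, 18:45–19:00.
Latest start in the last window 18:45–19:00 is 19:00 − 15 min = 18:45.

18:45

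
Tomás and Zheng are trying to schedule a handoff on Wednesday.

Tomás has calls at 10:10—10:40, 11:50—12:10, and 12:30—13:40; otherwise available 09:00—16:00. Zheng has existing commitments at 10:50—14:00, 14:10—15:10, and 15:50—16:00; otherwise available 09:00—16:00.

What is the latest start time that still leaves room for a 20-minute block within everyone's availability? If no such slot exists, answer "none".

Tomás free within 09:00–16:00: 09:00–10:10, 10:40–11:50, 12:10–12:30, 13:40–16:00.
Zheng free within 09:00–16:00: 09:00–10:50, 14:00–14:10, 15:10–15:50.
Tomás ∩ Zheng: 09:00–10:10, 10:40–10:50, 14:00–14:10, 15:10–15:50.
Windows ≥ 20 min: 09:00–10:10, 15:10–15:50.
Latest start in the last window 15:10–15:50 is 15:50 − 20 min = 15:30.

15:30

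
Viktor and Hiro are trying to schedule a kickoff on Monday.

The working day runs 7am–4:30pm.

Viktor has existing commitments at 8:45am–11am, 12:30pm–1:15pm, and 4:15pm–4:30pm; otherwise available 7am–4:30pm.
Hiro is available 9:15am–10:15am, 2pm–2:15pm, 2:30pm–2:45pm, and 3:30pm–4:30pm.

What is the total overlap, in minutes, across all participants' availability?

Viktor free within 07:00–16:30: 07:00–08:45, 11:00–12:30, 13:15–16:15.
Viktor ∩ Hiro: 14:00–14:15, 14:30–14:45, 15:30–16:15.
Total common minutes: 15 + 15 + 45 = 75.

75 minutes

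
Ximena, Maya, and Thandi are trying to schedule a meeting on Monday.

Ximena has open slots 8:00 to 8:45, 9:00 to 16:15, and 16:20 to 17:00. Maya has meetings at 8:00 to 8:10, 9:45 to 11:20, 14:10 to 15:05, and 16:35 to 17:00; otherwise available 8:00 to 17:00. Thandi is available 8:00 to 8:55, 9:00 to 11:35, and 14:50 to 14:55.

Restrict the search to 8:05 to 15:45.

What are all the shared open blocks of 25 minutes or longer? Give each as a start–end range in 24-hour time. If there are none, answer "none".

08:10–08:45, 09:00–09:45

Maya free within 08:00–17:00: 08:10–09:45, 11:20–14:10, 15:05–16:35.
Ximena ∩ Maya: 08:10–08:45, 09:00–09:45, 11:20–14:10, 15:05–16:15, 16:20–16:35.
Ximena ∩ Maya ∩ Thandi: 08:10–08:45, 09:00–09:45, 11:20–11:35.
Restricted to 08:05–15:45: 08:10–08:45, 09:00–09:45, 11:20–11:35.
Windows ≥ 25 min: 08:10–08:45, 09:00–09:45.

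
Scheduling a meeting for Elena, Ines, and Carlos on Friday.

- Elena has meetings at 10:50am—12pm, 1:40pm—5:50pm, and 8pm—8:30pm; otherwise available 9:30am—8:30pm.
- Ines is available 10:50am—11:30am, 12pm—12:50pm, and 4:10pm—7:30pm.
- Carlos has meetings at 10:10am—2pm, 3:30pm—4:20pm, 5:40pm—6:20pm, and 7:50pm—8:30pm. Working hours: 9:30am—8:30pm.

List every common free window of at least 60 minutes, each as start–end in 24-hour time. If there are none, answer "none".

18:20–19:30

Elena free within 09:30–20:30: 09:30–10:50, 12:00–13:40, 17:50–20:00.
Carlos free within 09:30–20:30: 09:30–10:10, 14:00–15:30, 16:20–17:40, 18:20–19:50.
Elena ∩ Ines: 12:00–12:50, 17:50–19:30.
Elena ∩ Ines ∩ Carlos: 18:20–19:30.
Windows ≥ 60 min: 18:20–19:30.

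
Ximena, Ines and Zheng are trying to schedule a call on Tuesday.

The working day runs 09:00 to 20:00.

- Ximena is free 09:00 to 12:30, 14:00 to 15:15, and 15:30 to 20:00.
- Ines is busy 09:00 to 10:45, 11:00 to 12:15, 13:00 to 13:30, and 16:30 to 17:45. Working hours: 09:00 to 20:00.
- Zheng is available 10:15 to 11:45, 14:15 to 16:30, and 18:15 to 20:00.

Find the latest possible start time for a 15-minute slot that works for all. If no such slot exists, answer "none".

Ines free within 09:00–20:00: 10:45–11:00, 12:15–13:00, 13:30–16:30, 17:45–20:00.
Ximena ∩ Ines: 10:45–11:00, 12:15–12:30, 14:00–15:15, 15:30–16:30, 17:45–20:00.
Ximena ∩ Ines ∩ Zheng: 10:45–11:00, 14:15–15:15, 15:30–16:30, 18:15–20:00.
Windows ≥ 15 min: 10:45–11:00, 14:15–15:15, 15:30–16:30, 18:15–20:00.
Latest start in the last window 18:15–20:00 is 20:00 − 15 min = 19:45.

19:45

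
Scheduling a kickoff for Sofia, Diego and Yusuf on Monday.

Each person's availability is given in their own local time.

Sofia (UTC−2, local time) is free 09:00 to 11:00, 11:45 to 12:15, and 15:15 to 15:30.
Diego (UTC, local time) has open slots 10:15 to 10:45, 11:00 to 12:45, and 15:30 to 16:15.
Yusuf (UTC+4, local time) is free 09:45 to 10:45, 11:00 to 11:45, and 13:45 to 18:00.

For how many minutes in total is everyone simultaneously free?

105 minutes

Sofia → UTC: 11:00–13:00, 13:45–14:15, 17:15–17:30.
Diego → UTC: 10:15–10:45, 11:00–12:45, 15:30–16:15.
Yusuf → UTC: 05:45–06:45, 07:00–07:45, 09:45–14:00.
Sofia ∩ Diego: 11:00–12:45.
Sofia ∩ Diego ∩ Yusuf: 11:00–12:45.
Total common minutes: 105.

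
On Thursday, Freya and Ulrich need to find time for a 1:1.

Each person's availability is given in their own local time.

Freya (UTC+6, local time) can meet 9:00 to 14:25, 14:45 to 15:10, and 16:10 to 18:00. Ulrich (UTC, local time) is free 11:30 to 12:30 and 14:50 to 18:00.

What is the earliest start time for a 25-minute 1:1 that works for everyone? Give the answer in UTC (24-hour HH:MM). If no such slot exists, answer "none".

Freya → UTC: 03:00–08:25, 08:45–09:10, 10:10–12:00.
Ulrich → UTC: 11:30–12:30, 14:50–18:00.
Freya ∩ Ulrich: 11:30–12:00.
Windows ≥ 25 min: 11:30–12:00.
Earliest such window starts at 11:30.

11:30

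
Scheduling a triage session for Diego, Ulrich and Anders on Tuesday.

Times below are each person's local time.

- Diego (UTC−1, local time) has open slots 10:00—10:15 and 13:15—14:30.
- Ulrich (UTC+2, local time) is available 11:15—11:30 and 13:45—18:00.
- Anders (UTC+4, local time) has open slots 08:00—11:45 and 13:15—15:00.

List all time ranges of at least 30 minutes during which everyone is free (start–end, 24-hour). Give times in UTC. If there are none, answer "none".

Diego → UTC: 11:00–11:15, 14:15–15:30.
Ulrich → UTC: 09:15–09:30, 11:45–16:00.
Anders → UTC: 04:00–07:45, 09:15–11:00.
Diego ∩ Ulrich: 14:15–15:30.
Diego ∩ Ulrich ∩ Anders: (none).
Windows ≥ 30 min: (none).

none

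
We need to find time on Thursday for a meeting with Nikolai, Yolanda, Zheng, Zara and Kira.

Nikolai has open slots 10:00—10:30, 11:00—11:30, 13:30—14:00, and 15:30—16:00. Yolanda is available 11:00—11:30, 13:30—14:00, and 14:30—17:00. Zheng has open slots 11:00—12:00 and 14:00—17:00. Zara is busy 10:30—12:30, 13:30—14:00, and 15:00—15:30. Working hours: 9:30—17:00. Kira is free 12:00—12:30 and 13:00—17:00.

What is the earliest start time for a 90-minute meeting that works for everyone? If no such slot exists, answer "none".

Zara free within 09:30–17:00: 09:30–10:30, 12:30–13:30, 14:00–15:00, 15:30–17:00.
Nikolai ∩ Yolanda: 11:00–11:30, 13:30–14:00, 15:30–16:00.
Nikolai ∩ Yolanda ∩ Zheng: 11:00–11:30, 15:30–16:00.
Nikolai ∩ Yolanda ∩ Zheng ∩ Zara: 15:30–16:00.
Nikolai ∩ Yolanda ∩ Zheng ∩ Zara ∩ Kira: 15:30–16:00.
Windows ≥ 90 min: (none).

none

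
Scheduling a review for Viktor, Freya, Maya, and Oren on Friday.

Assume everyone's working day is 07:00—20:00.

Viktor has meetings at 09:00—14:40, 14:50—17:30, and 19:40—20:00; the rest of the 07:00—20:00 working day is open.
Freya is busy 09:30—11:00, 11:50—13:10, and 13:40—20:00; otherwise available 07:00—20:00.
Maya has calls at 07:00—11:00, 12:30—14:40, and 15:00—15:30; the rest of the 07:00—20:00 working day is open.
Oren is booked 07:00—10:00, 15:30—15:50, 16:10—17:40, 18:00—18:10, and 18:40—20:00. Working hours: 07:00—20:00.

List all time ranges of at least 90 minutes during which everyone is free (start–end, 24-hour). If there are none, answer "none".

none

Viktor free within 07:00–20:00: 07:00–09:00, 14:40–14:50, 17:30–19:40.
Freya free within 07:00–20:00: 07:00–09:30, 11:00–11:50, 13:10–13:40.
Maya free within 07:00–20:00: 11:00–12:30, 14:40–15:00, 15:30–20:00.
Oren free within 07:00–20:00: 10:00–15:30, 15:50–16:10, 17:40–18:00, 18:10–18:40.
Viktor ∩ Freya: 07:00–09:00.
Viktor ∩ Freya ∩ Maya: (none).
Viktor ∩ Freya ∩ Maya ∩ Oren: (none).
Windows ≥ 90 min: (none).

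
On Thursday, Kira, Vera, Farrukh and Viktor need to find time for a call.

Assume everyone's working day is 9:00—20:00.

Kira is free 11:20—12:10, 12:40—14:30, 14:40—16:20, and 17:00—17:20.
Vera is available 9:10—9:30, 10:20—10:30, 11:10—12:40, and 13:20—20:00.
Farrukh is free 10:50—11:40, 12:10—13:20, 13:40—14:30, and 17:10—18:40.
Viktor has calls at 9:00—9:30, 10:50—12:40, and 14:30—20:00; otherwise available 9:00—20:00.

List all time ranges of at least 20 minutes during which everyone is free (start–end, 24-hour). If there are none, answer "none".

13:40–14:30

Viktor free within 09:00–20:00: 09:30–10:50, 12:40–14:30.
Kira ∩ Vera: 11:20–12:10, 13:20–14:30, 14:40–16:20, 17:00–17:20.
Kira ∩ Vera ∩ Farrukh: 11:20–11:40, 13:40–14:30, 17:10–17:20.
Kira ∩ Vera ∩ Farrukh ∩ Viktor: 13:40–14:30.
Windows ≥ 20 min: 13:40–14:30.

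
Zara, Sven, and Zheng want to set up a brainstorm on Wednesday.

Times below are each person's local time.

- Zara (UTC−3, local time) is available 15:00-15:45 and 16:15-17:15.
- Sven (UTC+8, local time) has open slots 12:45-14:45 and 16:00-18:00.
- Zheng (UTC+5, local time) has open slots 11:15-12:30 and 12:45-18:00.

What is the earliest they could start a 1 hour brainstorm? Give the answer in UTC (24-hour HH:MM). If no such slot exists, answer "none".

none

Zara → UTC: 18:00–18:45, 19:15–20:15.
Sven → UTC: 04:45–06:45, 08:00–10:00.
Zheng → UTC: 06:15–07:30, 07:45–13:00.
Zara ∩ Sven: (none).
Zara ∩ Sven ∩ Zheng: (none).
Windows ≥ 60 min: (none).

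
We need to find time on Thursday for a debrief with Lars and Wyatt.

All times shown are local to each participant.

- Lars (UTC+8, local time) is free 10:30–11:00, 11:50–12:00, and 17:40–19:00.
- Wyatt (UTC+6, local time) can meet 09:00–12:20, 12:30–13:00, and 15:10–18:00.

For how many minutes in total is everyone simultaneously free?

90 minutes

Lars → UTC: 02:30–03:00, 03:50–04:00, 09:40–11:00.
Wyatt → UTC: 03:00–06:20, 06:30–07:00, 09:10–12:00.
Lars ∩ Wyatt: 03:50–04:00, 09:40–11:00.
Total common minutes: 10 + 80 = 90.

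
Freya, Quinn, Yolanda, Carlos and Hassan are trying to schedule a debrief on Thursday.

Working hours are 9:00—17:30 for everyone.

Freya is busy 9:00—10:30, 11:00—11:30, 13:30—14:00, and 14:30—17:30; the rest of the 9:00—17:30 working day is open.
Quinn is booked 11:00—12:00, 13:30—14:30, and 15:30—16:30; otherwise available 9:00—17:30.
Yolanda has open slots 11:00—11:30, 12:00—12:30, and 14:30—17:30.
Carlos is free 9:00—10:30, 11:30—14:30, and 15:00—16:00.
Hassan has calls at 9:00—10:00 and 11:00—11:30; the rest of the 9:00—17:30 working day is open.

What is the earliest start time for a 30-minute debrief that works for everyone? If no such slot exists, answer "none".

Freya free within 09:00–17:30: 10:30–11:00, 11:30–13:30, 14:00–14:30.
Quinn free within 09:00–17:30: 09:00–11:00, 12:00–13:30, 14:30–15:30, 16:30–17:30.
Hassan free within 09:00–17:30: 10:00–11:00, 11:30–17:30.
Freya ∩ Quinn: 10:30–11:00, 12:00–13:30.
Freya ∩ Quinn ∩ Yolanda: 12:00–12:30.
Freya ∩ Quinn ∩ Yolanda ∩ Carlos: 12:00–12:30.
Freya ∩ Quinn ∩ Yolanda ∩ Carlos ∩ Hassan: 12:00–12:30.
Windows ≥ 30 min: 12:00–12:30.
Earliest such window starts at 12:00.

12:00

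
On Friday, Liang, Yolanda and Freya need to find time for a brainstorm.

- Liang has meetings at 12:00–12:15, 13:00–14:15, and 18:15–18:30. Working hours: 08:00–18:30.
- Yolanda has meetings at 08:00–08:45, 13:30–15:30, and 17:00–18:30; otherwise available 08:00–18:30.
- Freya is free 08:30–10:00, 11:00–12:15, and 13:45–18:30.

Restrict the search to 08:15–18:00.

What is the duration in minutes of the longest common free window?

90 minutes

Liang free within 08:00–18:30: 08:00–12:00, 12:15–13:00, 14:15–18:15.
Yolanda free within 08:00–18:30: 08:45–13:30, 15:30–17:00.
Liang ∩ Yolanda: 08:45–12:00, 12:15–13:00, 15:30–17:00.
Liang ∩ Yolanda ∩ Freya: 08:45–10:00, 11:00–12:00, 15:30–17:00.
Restricted to 08:15–18:00: 08:45–10:00, 11:00–12:00, 15:30–17:00.
Common window lengths: 75, 60, 90 min; longest is 90.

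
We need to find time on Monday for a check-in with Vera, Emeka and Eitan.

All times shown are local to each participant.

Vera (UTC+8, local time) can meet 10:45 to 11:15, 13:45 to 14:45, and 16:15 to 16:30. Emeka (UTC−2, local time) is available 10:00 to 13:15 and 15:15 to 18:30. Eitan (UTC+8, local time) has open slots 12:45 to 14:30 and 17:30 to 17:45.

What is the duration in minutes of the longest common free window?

0 minutes

Vera → UTC: 02:45–03:15, 05:45–06:45, 08:15–08:30.
Emeka → UTC: 12:00–15:15, 17:15–20:30.
Eitan → UTC: 04:45–06:30, 09:30–09:45.
Vera ∩ Emeka: (none).
Vera ∩ Emeka ∩ Eitan: (none).
No common window.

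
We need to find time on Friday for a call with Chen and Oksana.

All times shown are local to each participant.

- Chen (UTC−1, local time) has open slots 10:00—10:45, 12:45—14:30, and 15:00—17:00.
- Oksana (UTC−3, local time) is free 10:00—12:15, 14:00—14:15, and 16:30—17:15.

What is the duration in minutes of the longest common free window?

90 minutes

Chen → UTC: 11:00–11:45, 13:45–15:30, 16:00–18:00.
Oksana → UTC: 13:00–15:15, 17:00–17:15, 19:30–20:15.
Chen ∩ Oksana: 13:45–15:15, 17:00–17:15.
Common window lengths: 90, 15 min; longest is 90.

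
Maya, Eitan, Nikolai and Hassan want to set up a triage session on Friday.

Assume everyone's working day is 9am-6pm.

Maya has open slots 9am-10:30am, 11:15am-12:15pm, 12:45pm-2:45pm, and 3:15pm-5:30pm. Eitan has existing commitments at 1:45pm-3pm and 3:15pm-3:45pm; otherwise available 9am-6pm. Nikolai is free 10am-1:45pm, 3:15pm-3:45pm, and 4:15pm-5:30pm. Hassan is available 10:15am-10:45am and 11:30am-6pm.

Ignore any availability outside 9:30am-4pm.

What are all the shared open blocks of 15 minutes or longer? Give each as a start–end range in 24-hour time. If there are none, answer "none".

Eitan free within 09:00–18:00: 09:00–13:45, 15:00–15:15, 15:45–18:00.
Maya ∩ Eitan: 09:00–10:30, 11:15–12:15, 12:45–13:45, 15:45–17:30.
Maya ∩ Eitan ∩ Nikolai: 10:00–10:30, 11:15–12:15, 12:45–13:45, 16:15–17:30.
Maya ∩ Eitan ∩ Nikolai ∩ Hassan: 10:15–10:30, 11:30–12:15, 12:45–13:45, 16:15–17:30.
Restricted to 09:30–16:00: 10:15–10:30, 11:30–12:15, 12:45–13:45.
Windows ≥ 15 min: 10:15–10:30, 11:30–12:15, 12:45–13:45.

10:15–10:30, 11:30–12:15, 12:45–13:45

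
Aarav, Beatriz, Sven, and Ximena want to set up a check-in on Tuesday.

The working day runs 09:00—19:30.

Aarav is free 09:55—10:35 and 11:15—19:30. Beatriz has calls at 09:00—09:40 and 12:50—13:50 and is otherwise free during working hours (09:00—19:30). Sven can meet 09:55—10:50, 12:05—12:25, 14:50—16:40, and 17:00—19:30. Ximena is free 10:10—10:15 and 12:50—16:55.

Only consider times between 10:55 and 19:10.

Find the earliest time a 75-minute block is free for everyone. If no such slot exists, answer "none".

Beatriz free within 09:00–19:30: 09:40–12:50, 13:50–19:30.
Aarav ∩ Beatriz: 09:55–10:35, 11:15–12:50, 13:50–19:30.
Aarav ∩ Beatriz ∩ Sven: 09:55–10:35, 12:05–12:25, 14:50–16:40, 17:00–19:30.
Aarav ∩ Beatriz ∩ Sven ∩ Ximena: 10:10–10:15, 14:50–16:40.
Restricted to 10:55–19:10: 14:50–16:40.
Windows ≥ 75 min: 14:50–16:40.
Earliest such window starts at 14:50.

14:50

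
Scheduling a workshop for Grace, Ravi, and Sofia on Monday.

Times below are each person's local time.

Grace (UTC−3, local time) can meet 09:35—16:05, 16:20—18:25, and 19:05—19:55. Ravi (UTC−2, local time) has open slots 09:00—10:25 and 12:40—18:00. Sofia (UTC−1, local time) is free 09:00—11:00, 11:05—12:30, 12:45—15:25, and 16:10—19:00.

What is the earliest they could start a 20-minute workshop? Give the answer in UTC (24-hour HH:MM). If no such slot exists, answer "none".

14:40

Grace → UTC: 12:35–19:05, 19:20–21:25, 22:05–22:55.
Ravi → UTC: 11:00–12:25, 14:40–20:00.
Sofia → UTC: 10:00–12:00, 12:05–13:30, 13:45–16:25, 17:10–20:00.
Grace ∩ Ravi: 14:40–19:05, 19:20–20:00.
Grace ∩ Ravi ∩ Sofia: 14:40–16:25, 17:10–19:05, 19:20–20:00.
Windows ≥ 20 min: 14:40–16:25, 17:10–19:05, 19:20–20:00.
Earliest such window starts at 14:40.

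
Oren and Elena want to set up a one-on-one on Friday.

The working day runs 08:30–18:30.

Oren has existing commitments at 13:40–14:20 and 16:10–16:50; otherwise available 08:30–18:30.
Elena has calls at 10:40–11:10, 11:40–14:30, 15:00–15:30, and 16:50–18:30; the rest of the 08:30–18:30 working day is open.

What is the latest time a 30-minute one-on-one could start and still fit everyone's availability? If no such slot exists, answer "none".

Oren free within 08:30–18:30: 08:30–13:40, 14:20–16:10, 16:50–18:30.
Elena free within 08:30–18:30: 08:30–10:40, 11:10–11:40, 14:30–15:00, 15:30–16:50.
Oren ∩ Elena: 08:30–10:40, 11:10–11:40, 14:30–15:00, 15:30–16:10.
Windows ≥ 30 min: 08:30–10:40, 11:10–11:40, 14:30–15:00, 15:30–16:10.
Latest start in the last window 15:30–16:10 is 16:10 − 30 min = 15:40.

15:40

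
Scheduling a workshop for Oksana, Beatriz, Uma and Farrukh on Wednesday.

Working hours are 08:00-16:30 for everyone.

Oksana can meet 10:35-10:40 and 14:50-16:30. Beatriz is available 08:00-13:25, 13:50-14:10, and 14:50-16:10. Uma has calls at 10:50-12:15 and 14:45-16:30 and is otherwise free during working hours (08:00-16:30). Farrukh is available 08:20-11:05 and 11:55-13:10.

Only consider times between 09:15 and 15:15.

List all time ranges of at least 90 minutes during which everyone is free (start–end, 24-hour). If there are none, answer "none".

Uma free within 08:00–16:30: 08:00–10:50, 12:15–14:45.
Oksana ∩ Beatriz: 10:35–10:40, 14:50–16:10.
Oksana ∩ Beatriz ∩ Uma: 10:35–10:40.
Oksana ∩ Beatriz ∩ Uma ∩ Farrukh: 10:35–10:40.
Restricted to 09:15–15:15: 10:35–10:40.
Windows ≥ 90 min: (none).

none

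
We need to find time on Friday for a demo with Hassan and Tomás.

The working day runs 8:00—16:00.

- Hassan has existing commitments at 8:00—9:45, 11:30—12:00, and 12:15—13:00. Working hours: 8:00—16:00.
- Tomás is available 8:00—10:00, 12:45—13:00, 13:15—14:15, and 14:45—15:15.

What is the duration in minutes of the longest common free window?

Hassan free within 08:00–16:00: 09:45–11:30, 12:00–12:15, 13:00–16:00.
Hassan ∩ Tomás: 09:45–10:00, 13:15–14:15, 14:45–15:15.
Common window lengths: 15, 60, 30 min; longest is 60.

60 minutes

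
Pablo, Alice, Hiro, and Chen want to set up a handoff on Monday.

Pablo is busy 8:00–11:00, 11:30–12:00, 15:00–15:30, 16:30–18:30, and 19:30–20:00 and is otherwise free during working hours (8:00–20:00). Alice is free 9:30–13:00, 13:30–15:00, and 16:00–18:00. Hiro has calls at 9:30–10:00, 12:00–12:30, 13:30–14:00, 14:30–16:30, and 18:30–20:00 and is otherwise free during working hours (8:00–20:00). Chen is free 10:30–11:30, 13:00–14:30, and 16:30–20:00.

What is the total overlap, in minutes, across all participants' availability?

Pablo free within 08:00–20:00: 11:00–11:30, 12:00–15:00, 15:30–16:30, 18:30–19:30.
Hiro free within 08:00–20:00: 08:00–09:30, 10:00–12:00, 12:30–13:30, 14:00–14:30, 16:30–18:30.
Pablo ∩ Alice: 11:00–11:30, 12:00–13:00, 13:30–15:00, 16:00–16:30.
Pablo ∩ Alice ∩ Hiro: 11:00–11:30, 12:30–13:00, 14:00–14:30.
Pablo ∩ Alice ∩ Hiro ∩ Chen: 11:00–11:30, 14:00–14:30.
Total common minutes: 30 + 30 = 60.

60 minutes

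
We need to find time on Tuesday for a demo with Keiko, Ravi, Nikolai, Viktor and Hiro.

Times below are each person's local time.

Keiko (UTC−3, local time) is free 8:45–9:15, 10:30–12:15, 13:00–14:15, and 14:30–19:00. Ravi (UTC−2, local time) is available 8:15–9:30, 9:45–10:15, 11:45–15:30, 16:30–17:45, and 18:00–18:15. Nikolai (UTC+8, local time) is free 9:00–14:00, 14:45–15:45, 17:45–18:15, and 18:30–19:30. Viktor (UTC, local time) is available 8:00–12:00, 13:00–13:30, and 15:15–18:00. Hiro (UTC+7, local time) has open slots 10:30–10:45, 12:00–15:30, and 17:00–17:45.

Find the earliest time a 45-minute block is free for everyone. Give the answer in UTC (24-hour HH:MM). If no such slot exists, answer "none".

none

Keiko → UTC: 11:45–12:15, 13:30–15:15, 16:00–17:15, 17:30–22:00.
Ravi → UTC: 10:15–11:30, 11:45–12:15, 13:45–17:30, 18:30–19:45, 20:00–20:15.
Nikolai → UTC: 01:00–06:00, 06:45–07:45, 09:45–10:15, 10:30–11:30.
Viktor → UTC: 08:00–12:00, 13:00–13:30, 15:15–18:00.
Hiro → UTC: 03:30–03:45, 05:00–08:30, 10:00–10:45.
Keiko ∩ Ravi: 11:45–12:15, 13:45–15:15, 16:00–17:15, 18:30–19:45, 20:00–20:15.
Keiko ∩ Ravi ∩ Nikolai: (none).
Keiko ∩ Ravi ∩ Nikolai ∩ Viktor: (none).
Keiko ∩ Ravi ∩ Nikolai ∩ Viktor ∩ Hiro: (none).
Windows ≥ 45 min: (none).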